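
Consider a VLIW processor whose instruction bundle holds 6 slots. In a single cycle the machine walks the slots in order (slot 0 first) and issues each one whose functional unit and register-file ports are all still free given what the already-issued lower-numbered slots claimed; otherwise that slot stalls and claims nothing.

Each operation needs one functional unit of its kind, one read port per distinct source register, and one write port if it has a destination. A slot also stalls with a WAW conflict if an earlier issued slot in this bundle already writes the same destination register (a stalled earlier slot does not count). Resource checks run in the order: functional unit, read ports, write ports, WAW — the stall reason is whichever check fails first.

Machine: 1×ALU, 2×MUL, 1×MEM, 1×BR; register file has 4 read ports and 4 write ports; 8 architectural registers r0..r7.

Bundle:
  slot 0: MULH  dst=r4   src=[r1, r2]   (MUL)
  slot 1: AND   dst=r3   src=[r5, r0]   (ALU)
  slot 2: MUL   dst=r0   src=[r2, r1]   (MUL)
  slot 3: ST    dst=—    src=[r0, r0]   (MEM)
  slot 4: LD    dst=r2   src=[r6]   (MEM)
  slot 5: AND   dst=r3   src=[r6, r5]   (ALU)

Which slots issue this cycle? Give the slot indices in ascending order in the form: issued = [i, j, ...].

slot 0 (MUL): ISSUE — free A1,Mu1,Ld1,B1 rp2 wp3
slot 1 (ALU): ISSUE — free A0,Mu1,Ld1,B1 rp0 wp2
slot 2 (MUL): stall RD_PORT — free A0,Mu1,Ld1,B1 rp0 wp2
slot 3 (MEM): stall RD_PORT — free A0,Mu1,Ld1,B1 rp0 wp2
slot 4 (MEM): stall RD_PORT — free A0,Mu1,Ld1,B1 rp0 wp2
slot 5 (ALU): stall FU — free A0,Mu1,Ld1,B1 rp0 wp2

issued = [0, 1]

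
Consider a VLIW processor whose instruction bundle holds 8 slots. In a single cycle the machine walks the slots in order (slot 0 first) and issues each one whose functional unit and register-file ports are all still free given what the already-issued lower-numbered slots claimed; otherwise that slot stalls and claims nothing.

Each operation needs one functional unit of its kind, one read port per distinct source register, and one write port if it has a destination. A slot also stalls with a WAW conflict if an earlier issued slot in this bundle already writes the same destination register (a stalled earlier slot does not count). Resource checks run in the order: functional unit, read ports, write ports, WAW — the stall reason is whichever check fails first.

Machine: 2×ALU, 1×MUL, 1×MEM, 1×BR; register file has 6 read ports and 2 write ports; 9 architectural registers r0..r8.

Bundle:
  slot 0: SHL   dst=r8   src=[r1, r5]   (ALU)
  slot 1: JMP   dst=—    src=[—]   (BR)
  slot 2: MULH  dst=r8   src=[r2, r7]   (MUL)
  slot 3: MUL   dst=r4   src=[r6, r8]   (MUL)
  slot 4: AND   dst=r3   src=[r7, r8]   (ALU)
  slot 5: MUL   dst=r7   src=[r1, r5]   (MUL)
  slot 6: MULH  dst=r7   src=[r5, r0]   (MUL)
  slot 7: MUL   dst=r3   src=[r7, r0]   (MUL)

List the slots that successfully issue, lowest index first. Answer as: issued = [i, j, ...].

#0 ALU src=r1,r5 dispatched  <A:1 Mu:1 Ld:1 B:1 rd:4 wr:1>
#1 BR src=- dispatched  <A:1 Mu:1 Ld:1 B:0 rd:4 wr:1>
#2 MUL src=r2,r7 held:WAW  <A:1 Mu:1 Ld:1 B:0 rd:4 wr:1>
#3 MUL src=r6,r8 dispatched  <A:1 Mu:0 Ld:1 B:0 rd:2 wr:0>
#4 ALU src=r7,r8 held:WR_PORT  <A:1 Mu:0 Ld:1 B:0 rd:2 wr:0>
#5 MUL src=r1,r5 held:FU  <A:1 Mu:0 Ld:1 B:0 rd:2 wr:0>
#6 MUL src=r5,r0 held:FU  <A:1 Mu:0 Ld:1 B:0 rd:2 wr:0>
#7 MUL src=r7,r0 held:FU  <A:1 Mu:0 Ld:1 B:0 rd:2 wr:0>

issued = [0, 1, 3]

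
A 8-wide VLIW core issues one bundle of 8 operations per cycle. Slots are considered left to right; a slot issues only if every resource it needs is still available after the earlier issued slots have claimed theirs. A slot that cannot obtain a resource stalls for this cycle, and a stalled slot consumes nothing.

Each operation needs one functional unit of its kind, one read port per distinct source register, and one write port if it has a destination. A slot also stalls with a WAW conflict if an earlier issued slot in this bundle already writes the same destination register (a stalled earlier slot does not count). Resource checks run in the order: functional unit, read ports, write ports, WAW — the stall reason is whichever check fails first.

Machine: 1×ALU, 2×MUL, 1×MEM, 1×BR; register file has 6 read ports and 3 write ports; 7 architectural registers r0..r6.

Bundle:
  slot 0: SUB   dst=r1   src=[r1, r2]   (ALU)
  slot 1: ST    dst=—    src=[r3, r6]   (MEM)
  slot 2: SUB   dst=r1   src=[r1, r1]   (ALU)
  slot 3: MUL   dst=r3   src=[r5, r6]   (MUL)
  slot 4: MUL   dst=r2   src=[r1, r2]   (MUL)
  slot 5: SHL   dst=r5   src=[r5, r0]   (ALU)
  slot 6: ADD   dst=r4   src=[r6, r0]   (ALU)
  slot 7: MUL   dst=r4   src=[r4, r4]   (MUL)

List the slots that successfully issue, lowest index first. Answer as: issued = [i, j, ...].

issued = [0, 1, 3]

[0] ALU needs rd=2 wr=1: ok; after: ALU=0 MUL=2 MEM=1 BR=1, R=4, W=2
[1] MEM needs rd=2 wr=0: ok; after: ALU=0 MUL=2 MEM=0 BR=1, R=2, W=2
[2] ALU needs rd=1 wr=1: FU; after: ALU=0 MUL=2 MEM=0 BR=1, R=2, W=2
[3] MUL needs rd=2 wr=1: ok; after: ALU=0 MUL=1 MEM=0 BR=1, R=0, W=1
[4] MUL needs rd=2 wr=1: RD_PORT; after: ALU=0 MUL=1 MEM=0 BR=1, R=0, W=1
[5] ALU needs rd=2 wr=1: FU; after: ALU=0 MUL=1 MEM=0 BR=1, R=0, W=1
[6] ALU needs rd=2 wr=1: FU; after: ALU=0 MUL=1 MEM=0 BR=1, R=0, W=1
[7] MUL needs rd=1 wr=1: RD_PORT; after: ALU=0 MUL=1 MEM=0 BR=1, R=0, W=1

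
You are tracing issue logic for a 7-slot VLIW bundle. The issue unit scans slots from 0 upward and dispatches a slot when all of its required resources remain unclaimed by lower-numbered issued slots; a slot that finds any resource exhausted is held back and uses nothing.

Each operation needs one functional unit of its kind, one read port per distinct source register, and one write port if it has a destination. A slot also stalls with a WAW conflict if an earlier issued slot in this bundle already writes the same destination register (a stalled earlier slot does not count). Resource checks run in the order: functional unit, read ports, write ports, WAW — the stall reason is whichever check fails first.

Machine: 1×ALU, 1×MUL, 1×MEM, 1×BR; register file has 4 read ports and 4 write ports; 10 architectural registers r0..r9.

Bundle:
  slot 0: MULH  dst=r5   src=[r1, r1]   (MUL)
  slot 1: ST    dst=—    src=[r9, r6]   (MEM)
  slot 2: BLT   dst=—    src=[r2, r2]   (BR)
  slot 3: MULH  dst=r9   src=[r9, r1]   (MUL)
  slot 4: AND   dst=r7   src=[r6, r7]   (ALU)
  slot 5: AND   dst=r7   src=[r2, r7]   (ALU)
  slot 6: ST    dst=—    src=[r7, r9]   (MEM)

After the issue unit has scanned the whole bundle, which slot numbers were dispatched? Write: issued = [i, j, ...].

issued = [0, 1, 2]

(0) want 1×MUL +1rd +1wr — yes → AL1|MU0|ME1|BR1|rd3|wr3
(1) want 1×MEM +2rd +0wr — yes → AL1|MU0|ME0|BR1|rd1|wr3
(2) want 1×BR +1rd +0wr — yes → AL1|MU0|ME0|BR0|rd0|wr3
(3) want 1×MUL +2rd +1wr — FU → AL1|MU0|ME0|BR0|rd0|wr3
(4) want 1×ALU +2rd +1wr — RD_PORT → AL1|MU0|ME0|BR0|rd0|wr3
(5) want 1×ALU +2rd +1wr — RD_PORT → AL1|MU0|ME0|BR0|rd0|wr3
(6) want 1×MEM +2rd +0wr — FU → AL1|MU0|ME0|BR0|rd0|wr3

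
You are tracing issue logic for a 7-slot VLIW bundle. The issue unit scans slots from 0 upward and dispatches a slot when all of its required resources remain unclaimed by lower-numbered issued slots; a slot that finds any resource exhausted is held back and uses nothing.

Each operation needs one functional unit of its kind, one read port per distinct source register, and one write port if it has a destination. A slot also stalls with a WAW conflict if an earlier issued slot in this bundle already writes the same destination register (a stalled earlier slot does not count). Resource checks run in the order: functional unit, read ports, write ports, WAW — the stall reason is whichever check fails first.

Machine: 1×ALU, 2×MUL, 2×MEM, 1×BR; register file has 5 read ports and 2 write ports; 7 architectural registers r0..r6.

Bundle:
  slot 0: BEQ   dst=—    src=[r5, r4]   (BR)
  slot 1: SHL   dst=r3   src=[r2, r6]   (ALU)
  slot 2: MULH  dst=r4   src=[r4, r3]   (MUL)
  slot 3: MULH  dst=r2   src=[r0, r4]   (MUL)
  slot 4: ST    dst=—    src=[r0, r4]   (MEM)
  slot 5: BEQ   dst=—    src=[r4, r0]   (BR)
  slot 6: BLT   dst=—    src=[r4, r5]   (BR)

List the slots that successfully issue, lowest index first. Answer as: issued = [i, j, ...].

issued = [0, 1]

(0) want 1×BR +2rd +0wr — yes → AL1|MU2|ME2|BR0|rd3|wr2
(1) want 1×ALU +2rd +1wr — yes → AL0|MU2|ME2|BR0|rd1|wr1
(2) want 1×MUL +2rd +1wr — RD_PORT → AL0|MU2|ME2|BR0|rd1|wr1
(3) want 1×MUL +2rd +1wr — RD_PORT → AL0|MU2|ME2|BR0|rd1|wr1
(4) want 1×MEM +2rd +0wr — RD_PORT → AL0|MU2|ME2|BR0|rd1|wr1
(5) want 1×BR +2rd +0wr — FU → AL0|MU2|ME2|BR0|rd1|wr1
(6) want 1×BR +2rd +0wr — FU → AL0|MU2|ME2|BR0|rd1|wr1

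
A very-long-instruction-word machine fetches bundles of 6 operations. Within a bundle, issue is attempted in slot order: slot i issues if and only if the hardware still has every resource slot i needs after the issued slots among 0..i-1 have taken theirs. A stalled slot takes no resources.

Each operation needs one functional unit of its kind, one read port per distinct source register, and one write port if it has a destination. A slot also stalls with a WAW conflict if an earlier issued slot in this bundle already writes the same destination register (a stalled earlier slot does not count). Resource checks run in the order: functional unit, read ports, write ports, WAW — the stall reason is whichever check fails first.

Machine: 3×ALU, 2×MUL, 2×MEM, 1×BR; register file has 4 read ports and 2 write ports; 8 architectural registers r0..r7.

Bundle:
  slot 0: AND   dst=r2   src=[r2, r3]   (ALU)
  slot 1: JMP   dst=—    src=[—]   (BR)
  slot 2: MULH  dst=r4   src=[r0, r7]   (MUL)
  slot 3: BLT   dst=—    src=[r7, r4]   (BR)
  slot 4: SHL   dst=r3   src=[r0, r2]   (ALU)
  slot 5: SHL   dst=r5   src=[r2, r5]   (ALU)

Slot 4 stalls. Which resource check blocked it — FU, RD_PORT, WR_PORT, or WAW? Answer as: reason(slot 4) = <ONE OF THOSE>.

  0. ALU→r2 ⇒ go  {2A/2Mu/2Ld/1B | 2r 1w}
  1. BR ⇒ go  {2A/2Mu/2Ld/0B | 2r 1w}
  2. MUL→r4 ⇒ go  {2A/1Mu/2Ld/0B | 0r 0w}
  3. BR ⇒ no(FU)  {2A/1Mu/2Ld/0B | 0r 0w}
  4. ALU→r3 ⇒ no(RD_PORT)  {2A/1Mu/2Ld/0B | 0r 0w}
  5. ALU→r5 ⇒ no(RD_PORT)  {2A/1Mu/2Ld/0B | 0r 0w}

reason(slot 4) = RD_PORT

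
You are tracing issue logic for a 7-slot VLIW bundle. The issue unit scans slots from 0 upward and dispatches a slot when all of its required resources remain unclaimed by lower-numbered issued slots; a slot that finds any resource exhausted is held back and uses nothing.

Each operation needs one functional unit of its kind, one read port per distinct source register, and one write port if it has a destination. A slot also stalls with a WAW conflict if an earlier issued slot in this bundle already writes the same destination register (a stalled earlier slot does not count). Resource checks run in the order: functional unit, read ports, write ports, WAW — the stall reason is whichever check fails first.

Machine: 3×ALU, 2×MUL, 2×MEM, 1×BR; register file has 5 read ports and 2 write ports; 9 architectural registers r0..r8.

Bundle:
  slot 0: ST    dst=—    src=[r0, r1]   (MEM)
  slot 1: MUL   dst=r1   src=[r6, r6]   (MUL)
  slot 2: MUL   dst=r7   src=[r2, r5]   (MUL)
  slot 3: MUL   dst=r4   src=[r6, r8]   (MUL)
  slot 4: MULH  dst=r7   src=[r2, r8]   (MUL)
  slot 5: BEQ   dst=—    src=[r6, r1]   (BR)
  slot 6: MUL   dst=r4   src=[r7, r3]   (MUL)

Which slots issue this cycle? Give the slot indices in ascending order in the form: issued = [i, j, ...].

[0] MEM needs rd=2 wr=0: ok; after: ALU=3 MUL=2 MEM=1 BR=1, R=3, W=2
[1] MUL needs rd=1 wr=1: ok; after: ALU=3 MUL=1 MEM=1 BR=1, R=2, W=1
[2] MUL needs rd=2 wr=1: ok; after: ALU=3 MUL=0 MEM=1 BR=1, R=0, W=0
[3] MUL needs rd=2 wr=1: FU; after: ALU=3 MUL=0 MEM=1 BR=1, R=0, W=0
[4] MUL needs rd=2 wr=1: FU; after: ALU=3 MUL=0 MEM=1 BR=1, R=0, W=0
[5] BR needs rd=2 wr=0: RD_PORT; after: ALU=3 MUL=0 MEM=1 BR=1, R=0, W=0
[6] MUL needs rd=2 wr=1: FU; after: ALU=3 MUL=0 MEM=1 BR=1, R=0, W=0

issued = [0, 1, 2]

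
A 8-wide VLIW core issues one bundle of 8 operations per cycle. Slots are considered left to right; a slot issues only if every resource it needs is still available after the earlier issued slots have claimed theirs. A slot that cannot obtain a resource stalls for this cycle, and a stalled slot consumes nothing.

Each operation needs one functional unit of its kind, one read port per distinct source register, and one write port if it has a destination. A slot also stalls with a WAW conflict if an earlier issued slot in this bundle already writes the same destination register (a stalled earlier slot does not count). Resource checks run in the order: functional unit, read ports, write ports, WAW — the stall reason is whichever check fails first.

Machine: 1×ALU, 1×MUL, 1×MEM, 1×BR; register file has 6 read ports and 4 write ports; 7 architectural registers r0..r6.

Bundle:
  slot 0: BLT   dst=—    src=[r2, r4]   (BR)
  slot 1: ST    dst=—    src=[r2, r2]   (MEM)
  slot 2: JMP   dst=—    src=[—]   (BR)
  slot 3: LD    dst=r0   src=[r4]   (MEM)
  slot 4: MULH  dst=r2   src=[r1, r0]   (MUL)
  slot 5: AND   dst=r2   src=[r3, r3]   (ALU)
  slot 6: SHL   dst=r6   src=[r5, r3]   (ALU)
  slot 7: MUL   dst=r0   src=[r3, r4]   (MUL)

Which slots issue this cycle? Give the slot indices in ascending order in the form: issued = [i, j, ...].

(0) want 1×BR +2rd +0wr — yes → AL1|MU1|ME1|BR0|rd4|wr4
(1) want 1×MEM +1rd +0wr — yes → AL1|MU1|ME0|BR0|rd3|wr4
(2) want 1×BR +0rd +0wr — FU → AL1|MU1|ME0|BR0|rd3|wr4
(3) want 1×MEM +1rd +1wr — FU → AL1|MU1|ME0|BR0|rd3|wr4
(4) want 1×MUL +2rd +1wr — yes → AL1|MU0|ME0|BR0|rd1|wr3
(5) want 1×ALU +1rd +1wr — WAW → AL1|MU0|ME0|BR0|rd1|wr3
(6) want 1×ALU +2rd +1wr — RD_PORT → AL1|MU0|ME0|BR0|rd1|wr3
(7) want 1×MUL +2rd +1wr — FU → AL1|MU0|ME0|BR0|rd1|wr3

issued = [0, 1, 4]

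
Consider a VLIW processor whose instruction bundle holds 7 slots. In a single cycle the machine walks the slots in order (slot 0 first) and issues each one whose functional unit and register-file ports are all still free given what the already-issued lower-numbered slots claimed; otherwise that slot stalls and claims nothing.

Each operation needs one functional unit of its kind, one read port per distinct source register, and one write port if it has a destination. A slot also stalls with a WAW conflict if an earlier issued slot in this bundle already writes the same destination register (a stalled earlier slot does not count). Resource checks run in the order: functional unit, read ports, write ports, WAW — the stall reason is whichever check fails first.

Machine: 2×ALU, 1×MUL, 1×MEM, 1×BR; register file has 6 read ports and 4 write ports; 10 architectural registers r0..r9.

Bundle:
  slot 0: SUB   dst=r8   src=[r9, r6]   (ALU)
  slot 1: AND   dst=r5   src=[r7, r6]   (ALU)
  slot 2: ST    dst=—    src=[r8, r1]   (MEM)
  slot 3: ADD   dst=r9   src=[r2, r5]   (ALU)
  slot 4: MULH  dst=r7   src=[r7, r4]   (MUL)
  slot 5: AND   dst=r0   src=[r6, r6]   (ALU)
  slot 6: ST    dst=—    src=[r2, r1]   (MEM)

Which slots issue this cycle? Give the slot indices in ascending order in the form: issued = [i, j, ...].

slot 0 (ALU): ISSUE — free A1,Mu1,Ld1,B1 rp4 wp3
slot 1 (ALU): ISSUE — free A0,Mu1,Ld1,B1 rp2 wp2
slot 2 (MEM): ISSUE — free A0,Mu1,Ld0,B1 rp0 wp2
slot 3 (ALU): stall FU — free A0,Mu1,Ld0,B1 rp0 wp2
slot 4 (MUL): stall RD_PORT — free A0,Mu1,Ld0,B1 rp0 wp2
slot 5 (ALU): stall FU — free A0,Mu1,Ld0,B1 rp0 wp2
slot 6 (MEM): stall FU — free A0,Mu1,Ld0,B1 rp0 wp2

issued = [0, 1, 2]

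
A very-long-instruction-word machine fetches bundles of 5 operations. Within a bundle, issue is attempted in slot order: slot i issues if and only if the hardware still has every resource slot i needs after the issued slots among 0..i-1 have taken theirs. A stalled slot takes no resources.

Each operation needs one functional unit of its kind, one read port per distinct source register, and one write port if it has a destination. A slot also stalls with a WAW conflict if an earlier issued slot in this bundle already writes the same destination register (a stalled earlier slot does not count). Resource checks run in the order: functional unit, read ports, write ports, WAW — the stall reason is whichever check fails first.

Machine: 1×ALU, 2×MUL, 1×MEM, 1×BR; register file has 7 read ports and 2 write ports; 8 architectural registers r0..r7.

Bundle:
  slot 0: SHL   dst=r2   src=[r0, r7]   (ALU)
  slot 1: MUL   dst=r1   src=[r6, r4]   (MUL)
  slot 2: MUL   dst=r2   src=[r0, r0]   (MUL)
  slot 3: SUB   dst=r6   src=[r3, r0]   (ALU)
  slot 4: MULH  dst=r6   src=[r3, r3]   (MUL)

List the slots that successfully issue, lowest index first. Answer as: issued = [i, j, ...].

slot 0 (ALU): ISSUE — free A0,Mu2,Ld1,B1 rp5 wp1
slot 1 (MUL): ISSUE — free A0,Mu1,Ld1,B1 rp3 wp0
slot 2 (MUL): stall WR_PORT — free A0,Mu1,Ld1,B1 rp3 wp0
slot 3 (ALU): stall FU — free A0,Mu1,Ld1,B1 rp3 wp0
slot 4 (MUL): stall WR_PORT — free A0,Mu1,Ld1,B1 rp3 wp0

issued = [0, 1]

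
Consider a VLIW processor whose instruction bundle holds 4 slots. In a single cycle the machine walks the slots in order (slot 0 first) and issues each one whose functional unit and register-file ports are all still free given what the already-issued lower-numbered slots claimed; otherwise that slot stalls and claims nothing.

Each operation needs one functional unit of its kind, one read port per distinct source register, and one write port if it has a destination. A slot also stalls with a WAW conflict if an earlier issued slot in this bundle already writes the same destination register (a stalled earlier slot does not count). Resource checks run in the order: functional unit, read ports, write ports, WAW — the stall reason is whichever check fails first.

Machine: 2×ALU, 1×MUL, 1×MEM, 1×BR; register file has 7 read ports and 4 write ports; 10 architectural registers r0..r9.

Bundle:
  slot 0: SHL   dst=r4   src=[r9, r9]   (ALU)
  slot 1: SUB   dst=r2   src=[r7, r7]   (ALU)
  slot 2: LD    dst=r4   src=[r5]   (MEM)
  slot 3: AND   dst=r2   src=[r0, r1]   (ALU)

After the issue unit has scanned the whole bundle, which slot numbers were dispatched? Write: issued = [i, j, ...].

(0) want 1×ALU +1rd +1wr — yes → AL1|MU1|ME1|BR1|rd6|wr3
(1) want 1×ALU +1rd +1wr — yes → AL0|MU1|ME1|BR1|rd5|wr2
(2) want 1×MEM +1rd +1wr — WAW → AL0|MU1|ME1|BR1|rd5|wr2
(3) want 1×ALU +2rd +1wr — FU → AL0|MU1|ME1|BR1|rd5|wr2

issued = [0, 1]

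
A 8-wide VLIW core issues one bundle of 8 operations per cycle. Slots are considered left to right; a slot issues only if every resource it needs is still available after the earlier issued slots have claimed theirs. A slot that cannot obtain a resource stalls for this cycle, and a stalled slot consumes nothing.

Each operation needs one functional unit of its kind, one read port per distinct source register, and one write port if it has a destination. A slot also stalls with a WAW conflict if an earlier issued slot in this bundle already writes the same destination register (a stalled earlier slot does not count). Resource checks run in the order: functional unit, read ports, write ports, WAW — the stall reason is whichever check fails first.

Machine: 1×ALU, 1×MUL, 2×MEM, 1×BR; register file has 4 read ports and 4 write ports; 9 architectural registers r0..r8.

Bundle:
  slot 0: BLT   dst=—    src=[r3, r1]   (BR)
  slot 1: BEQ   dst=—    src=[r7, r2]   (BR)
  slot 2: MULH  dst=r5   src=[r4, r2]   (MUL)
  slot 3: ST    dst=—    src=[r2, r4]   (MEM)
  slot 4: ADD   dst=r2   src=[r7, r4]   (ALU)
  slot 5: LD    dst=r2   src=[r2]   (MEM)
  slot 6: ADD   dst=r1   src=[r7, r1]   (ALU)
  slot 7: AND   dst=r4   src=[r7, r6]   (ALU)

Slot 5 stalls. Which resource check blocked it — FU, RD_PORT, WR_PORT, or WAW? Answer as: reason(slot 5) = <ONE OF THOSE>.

reason(slot 5) = RD_PORT

#0 BR src=r3,r1 dispatched  <A:1 Mu:1 Ld:2 B:0 rd:2 wr:4>
#1 BR src=r7,r2 held:FU  <A:1 Mu:1 Ld:2 B:0 rd:2 wr:4>
#2 MUL src=r4,r2 dispatched  <A:1 Mu:0 Ld:2 B:0 rd:0 wr:3>
#3 MEM src=r2,r4 held:RD_PORT  <A:1 Mu:0 Ld:2 B:0 rd:0 wr:3>
#4 ALU src=r7,r4 held:RD_PORT  <A:1 Mu:0 Ld:2 B:0 rd:0 wr:3>
#5 MEM src=r2 held:RD_PORT  <A:1 Mu:0 Ld:2 B:0 rd:0 wr:3>
#6 ALU src=r7,r1 held:RD_PORT  <A:1 Mu:0 Ld:2 B:0 rd:0 wr:3>
#7 ALU src=r7,r6 held:RD_PORT  <A:1 Mu:0 Ld:2 B:0 rd:0 wr:3>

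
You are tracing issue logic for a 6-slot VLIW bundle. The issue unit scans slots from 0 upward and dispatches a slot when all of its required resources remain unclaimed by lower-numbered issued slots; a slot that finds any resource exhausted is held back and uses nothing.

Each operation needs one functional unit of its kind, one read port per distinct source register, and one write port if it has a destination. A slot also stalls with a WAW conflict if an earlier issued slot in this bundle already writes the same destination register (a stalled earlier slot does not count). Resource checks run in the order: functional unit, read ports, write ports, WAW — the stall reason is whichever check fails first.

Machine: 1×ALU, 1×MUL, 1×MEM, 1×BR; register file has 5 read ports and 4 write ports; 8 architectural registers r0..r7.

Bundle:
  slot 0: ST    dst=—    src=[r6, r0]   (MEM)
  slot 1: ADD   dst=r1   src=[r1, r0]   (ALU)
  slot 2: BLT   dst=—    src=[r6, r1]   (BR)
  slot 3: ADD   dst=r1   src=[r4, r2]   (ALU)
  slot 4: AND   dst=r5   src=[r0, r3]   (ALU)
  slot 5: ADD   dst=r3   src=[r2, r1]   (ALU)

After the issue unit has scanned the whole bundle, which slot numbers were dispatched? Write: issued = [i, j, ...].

slot 0 (MEM): ISSUE — free A1,Mu1,Ld0,B1 rp3 wp4
slot 1 (ALU): ISSUE — free A0,Mu1,Ld0,B1 rp1 wp3
slot 2 (BR): stall RD_PORT — free A0,Mu1,Ld0,B1 rp1 wp3
slot 3 (ALU): stall FU — free A0,Mu1,Ld0,B1 rp1 wp3
slot 4 (ALU): stall FU — free A0,Mu1,Ld0,B1 rp1 wp3
slot 5 (ALU): stall FU — free A0,Mu1,Ld0,B1 rp1 wp3

issued = [0, 1]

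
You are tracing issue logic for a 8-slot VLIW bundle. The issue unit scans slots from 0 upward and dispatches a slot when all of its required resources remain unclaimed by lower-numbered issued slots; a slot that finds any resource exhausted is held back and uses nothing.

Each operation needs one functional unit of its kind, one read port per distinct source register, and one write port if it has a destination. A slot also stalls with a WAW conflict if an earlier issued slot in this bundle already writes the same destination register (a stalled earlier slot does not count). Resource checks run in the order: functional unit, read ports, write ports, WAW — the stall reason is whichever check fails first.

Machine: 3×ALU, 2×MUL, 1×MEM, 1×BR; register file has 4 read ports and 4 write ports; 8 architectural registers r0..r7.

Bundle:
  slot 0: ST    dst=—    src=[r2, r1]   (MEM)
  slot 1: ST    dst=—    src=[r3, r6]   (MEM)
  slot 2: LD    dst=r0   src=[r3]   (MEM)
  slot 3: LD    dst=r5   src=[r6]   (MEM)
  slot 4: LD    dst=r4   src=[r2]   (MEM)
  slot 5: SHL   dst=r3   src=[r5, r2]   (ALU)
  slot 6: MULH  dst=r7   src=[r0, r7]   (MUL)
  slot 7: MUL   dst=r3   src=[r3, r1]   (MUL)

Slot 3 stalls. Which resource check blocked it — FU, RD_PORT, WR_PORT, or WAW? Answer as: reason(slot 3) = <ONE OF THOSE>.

reason(slot 3) = FU

slot 0 (MEM): ISSUE — free A3,Mu2,Ld0,B1 rp2 wp4
slot 1 (MEM): stall FU — free A3,Mu2,Ld0,B1 rp2 wp4
slot 2 (MEM): stall FU — free A3,Mu2,Ld0,B1 rp2 wp4
slot 3 (MEM): stall FU — free A3,Mu2,Ld0,B1 rp2 wp4
slot 4 (MEM): stall FU — free A3,Mu2,Ld0,B1 rp2 wp4
slot 5 (ALU): ISSUE — free A2,Mu2,Ld0,B1 rp0 wp3
slot 6 (MUL): stall RD_PORT — free A2,Mu2,Ld0,B1 rp0 wp3
slot 7 (MUL): stall RD_PORT — free A2,Mu2,Ld0,B1 rp0 wp3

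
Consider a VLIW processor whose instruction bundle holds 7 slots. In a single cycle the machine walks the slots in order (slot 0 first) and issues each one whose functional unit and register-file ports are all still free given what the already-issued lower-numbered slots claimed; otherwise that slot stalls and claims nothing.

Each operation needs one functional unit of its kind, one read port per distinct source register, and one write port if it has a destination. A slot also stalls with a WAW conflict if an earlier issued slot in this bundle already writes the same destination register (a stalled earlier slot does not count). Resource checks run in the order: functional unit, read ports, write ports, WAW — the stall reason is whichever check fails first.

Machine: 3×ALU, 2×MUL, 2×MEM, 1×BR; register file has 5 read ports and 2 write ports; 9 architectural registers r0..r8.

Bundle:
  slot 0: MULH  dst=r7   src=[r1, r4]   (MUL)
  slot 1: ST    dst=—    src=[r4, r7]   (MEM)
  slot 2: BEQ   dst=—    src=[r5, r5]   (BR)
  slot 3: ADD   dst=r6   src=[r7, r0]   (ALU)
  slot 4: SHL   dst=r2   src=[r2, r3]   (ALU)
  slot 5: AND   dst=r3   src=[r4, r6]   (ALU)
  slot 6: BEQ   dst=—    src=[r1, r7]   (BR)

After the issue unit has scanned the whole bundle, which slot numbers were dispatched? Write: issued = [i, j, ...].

slot 0 (MUL): ISSUE — free A3,Mu1,Ld2,B1 rp3 wp1
slot 1 (MEM): ISSUE — free A3,Mu1,Ld1,B1 rp1 wp1
slot 2 (BR): ISSUE — free A3,Mu1,Ld1,B0 rp0 wp1
slot 3 (ALU): stall RD_PORT — free A3,Mu1,Ld1,B0 rp0 wp1
slot 4 (ALU): stall RD_PORT — free A3,Mu1,Ld1,B0 rp0 wp1
slot 5 (ALU): stall RD_PORT — free A3,Mu1,Ld1,B0 rp0 wp1
slot 6 (BR): stall FU — free A3,Mu1,Ld1,B0 rp0 wp1

issued = [0, 1, 2]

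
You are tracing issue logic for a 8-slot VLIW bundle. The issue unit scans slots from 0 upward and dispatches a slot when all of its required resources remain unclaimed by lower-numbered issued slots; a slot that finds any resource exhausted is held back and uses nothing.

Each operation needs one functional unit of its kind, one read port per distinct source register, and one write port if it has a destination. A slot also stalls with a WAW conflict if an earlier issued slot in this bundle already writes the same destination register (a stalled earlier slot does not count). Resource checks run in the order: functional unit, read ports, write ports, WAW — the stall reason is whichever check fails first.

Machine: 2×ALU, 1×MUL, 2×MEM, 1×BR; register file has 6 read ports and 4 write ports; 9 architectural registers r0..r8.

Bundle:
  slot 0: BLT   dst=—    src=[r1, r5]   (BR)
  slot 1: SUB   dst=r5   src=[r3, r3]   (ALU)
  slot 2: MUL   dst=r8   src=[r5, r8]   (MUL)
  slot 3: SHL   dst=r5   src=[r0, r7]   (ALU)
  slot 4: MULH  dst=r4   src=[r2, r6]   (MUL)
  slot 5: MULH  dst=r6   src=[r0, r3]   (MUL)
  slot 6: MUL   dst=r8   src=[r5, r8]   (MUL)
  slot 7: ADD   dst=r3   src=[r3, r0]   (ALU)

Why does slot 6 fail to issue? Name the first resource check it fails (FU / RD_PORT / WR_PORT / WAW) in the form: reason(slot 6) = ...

reason(slot 6) = FU

[0] BR needs rd=2 wr=0: ok; after: ALU=2 MUL=1 MEM=2 BR=0, R=4, W=4
[1] ALU needs rd=1 wr=1: ok; after: ALU=1 MUL=1 MEM=2 BR=0, R=3, W=3
[2] MUL needs rd=2 wr=1: ok; after: ALU=1 MUL=0 MEM=2 BR=0, R=1, W=2
[3] ALU needs rd=2 wr=1: RD_PORT; after: ALU=1 MUL=0 MEM=2 BR=0, R=1, W=2
[4] MUL needs rd=2 wr=1: FU; after: ALU=1 MUL=0 MEM=2 BR=0, R=1, W=2
[5] MUL needs rd=2 wr=1: FU; after: ALU=1 MUL=0 MEM=2 BR=0, R=1, W=2
[6] MUL needs rd=2 wr=1: FU; after: ALU=1 MUL=0 MEM=2 BR=0, R=1, W=2
[7] ALU needs rd=2 wr=1: RD_PORT; after: ALU=1 MUL=0 MEM=2 BR=0, R=1, W=2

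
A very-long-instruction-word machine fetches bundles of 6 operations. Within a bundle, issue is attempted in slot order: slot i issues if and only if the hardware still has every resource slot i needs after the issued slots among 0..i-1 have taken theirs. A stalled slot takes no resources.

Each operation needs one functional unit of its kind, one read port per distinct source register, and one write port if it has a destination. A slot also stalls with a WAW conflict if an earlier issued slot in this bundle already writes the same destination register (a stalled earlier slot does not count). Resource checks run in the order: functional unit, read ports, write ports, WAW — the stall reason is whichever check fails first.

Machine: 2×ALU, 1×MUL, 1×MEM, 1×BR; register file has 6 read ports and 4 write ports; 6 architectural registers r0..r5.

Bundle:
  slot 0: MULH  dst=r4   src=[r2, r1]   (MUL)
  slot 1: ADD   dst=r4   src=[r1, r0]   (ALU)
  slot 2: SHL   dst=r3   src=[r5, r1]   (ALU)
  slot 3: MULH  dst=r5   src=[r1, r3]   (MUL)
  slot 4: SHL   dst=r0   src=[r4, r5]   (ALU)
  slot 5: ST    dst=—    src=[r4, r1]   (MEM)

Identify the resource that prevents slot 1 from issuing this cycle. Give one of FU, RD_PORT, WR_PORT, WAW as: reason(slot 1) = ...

[0] MUL needs rd=2 wr=1: ok; after: ALU=2 MUL=0 MEM=1 BR=1, R=4, W=3
[1] ALU needs rd=2 wr=1: WAW; after: ALU=2 MUL=0 MEM=1 BR=1, R=4, W=3
[2] ALU needs rd=2 wr=1: ok; after: ALU=1 MUL=0 MEM=1 BR=1, R=2, W=2
[3] MUL needs rd=2 wr=1: FU; after: ALU=1 MUL=0 MEM=1 BR=1, R=2, W=2
[4] ALU needs rd=2 wr=1: ok; after: ALU=0 MUL=0 MEM=1 BR=1, R=0, W=1
[5] MEM needs rd=2 wr=0: RD_PORT; after: ALU=0 MUL=0 MEM=1 BR=1, R=0, W=1

reason(slot 1) = WAW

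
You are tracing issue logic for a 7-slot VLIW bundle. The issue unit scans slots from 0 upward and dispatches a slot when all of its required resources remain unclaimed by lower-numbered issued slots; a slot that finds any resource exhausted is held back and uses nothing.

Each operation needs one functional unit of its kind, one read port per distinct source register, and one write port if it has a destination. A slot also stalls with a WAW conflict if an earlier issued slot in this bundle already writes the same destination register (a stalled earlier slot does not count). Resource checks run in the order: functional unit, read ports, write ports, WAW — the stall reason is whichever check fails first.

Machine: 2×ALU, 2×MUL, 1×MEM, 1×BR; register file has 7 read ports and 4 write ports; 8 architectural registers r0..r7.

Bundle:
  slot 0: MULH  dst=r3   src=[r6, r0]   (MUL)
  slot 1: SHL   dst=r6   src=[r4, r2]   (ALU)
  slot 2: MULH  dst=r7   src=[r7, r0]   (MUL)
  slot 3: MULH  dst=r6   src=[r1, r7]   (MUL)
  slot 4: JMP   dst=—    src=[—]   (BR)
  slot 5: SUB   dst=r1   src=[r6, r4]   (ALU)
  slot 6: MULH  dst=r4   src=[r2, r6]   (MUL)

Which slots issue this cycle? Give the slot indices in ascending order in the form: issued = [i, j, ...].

issued = [0, 1, 2, 4]

(0) want 1×MUL +2rd +1wr — yes → AL2|MU1|ME1|BR1|rd5|wr3
(1) want 1×ALU +2rd +1wr — yes → AL1|MU1|ME1|BR1|rd3|wr2
(2) want 1×MUL +2rd +1wr — yes → AL1|MU0|ME1|BR1|rd1|wr1
(3) want 1×MUL +2rd +1wr — FU → AL1|MU0|ME1|BR1|rd1|wr1
(4) want 1×BR +0rd +0wr — yes → AL1|MU0|ME1|BR0|rd1|wr1
(5) want 1×ALU +2rd +1wr — RD_PORT → AL1|MU0|ME1|BR0|rd1|wr1
(6) want 1×MUL +2rd +1wr — FU → AL1|MU0|ME1|BR0|rd1|wr1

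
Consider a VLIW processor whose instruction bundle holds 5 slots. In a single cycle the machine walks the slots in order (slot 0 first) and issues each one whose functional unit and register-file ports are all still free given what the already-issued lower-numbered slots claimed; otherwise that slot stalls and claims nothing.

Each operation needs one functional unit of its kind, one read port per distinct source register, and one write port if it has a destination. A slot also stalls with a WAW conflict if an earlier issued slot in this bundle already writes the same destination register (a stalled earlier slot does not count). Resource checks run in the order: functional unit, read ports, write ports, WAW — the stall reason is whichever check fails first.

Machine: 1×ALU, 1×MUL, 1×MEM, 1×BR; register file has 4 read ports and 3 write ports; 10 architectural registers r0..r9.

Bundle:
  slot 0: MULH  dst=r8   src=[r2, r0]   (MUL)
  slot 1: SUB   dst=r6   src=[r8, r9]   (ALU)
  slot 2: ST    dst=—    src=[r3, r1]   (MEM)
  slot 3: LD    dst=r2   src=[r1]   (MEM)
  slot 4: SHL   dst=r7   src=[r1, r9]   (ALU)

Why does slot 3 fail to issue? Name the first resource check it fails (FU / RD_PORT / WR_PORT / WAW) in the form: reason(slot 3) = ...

reason(slot 3) = RD_PORT

(0) want 1×MUL +2rd +1wr — yes → AL1|MU0|ME1|BR1|rd2|wr2
(1) want 1×ALU +2rd +1wr — yes → AL0|MU0|ME1|BR1|rd0|wr1
(2) want 1×MEM +2rd +0wr — RD_PORT → AL0|MU0|ME1|BR1|rd0|wr1
(3) want 1×MEM +1rd +1wr — RD_PORT → AL0|MU0|ME1|BR1|rd0|wr1
(4) want 1×ALU +2rd +1wr — FU → AL0|MU0|ME1|BR1|rd0|wr1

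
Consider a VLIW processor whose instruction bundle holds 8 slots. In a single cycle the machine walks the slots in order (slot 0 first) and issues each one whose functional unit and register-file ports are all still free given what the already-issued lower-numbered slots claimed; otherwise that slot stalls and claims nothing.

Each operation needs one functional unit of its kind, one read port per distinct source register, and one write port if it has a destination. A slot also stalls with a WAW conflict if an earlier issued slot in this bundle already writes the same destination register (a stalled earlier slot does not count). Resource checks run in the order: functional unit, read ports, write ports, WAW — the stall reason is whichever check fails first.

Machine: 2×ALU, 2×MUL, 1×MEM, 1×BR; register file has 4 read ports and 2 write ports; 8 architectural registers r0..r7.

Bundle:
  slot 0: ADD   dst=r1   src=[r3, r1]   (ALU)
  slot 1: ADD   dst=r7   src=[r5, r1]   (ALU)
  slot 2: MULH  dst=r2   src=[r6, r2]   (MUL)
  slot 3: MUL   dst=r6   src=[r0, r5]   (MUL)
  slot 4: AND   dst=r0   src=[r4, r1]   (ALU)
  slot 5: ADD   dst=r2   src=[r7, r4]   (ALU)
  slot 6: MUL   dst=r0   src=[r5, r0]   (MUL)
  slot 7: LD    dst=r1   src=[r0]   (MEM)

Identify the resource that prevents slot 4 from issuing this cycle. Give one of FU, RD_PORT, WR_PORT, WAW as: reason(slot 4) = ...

#0 ALU src=r3,r1 dispatched  <A:1 Mu:2 Ld:1 B:1 rd:2 wr:1>
#1 ALU src=r5,r1 dispatched  <A:0 Mu:2 Ld:1 B:1 rd:0 wr:0>
#2 MUL src=r6,r2 held:RD_PORT  <A:0 Mu:2 Ld:1 B:1 rd:0 wr:0>
#3 MUL src=r0,r5 held:RD_PORT  <A:0 Mu:2 Ld:1 B:1 rd:0 wr:0>
#4 ALU src=r4,r1 held:FU  <A:0 Mu:2 Ld:1 B:1 rd:0 wr:0>
#5 ALU src=r7,r4 held:FU  <A:0 Mu:2 Ld:1 B:1 rd:0 wr:0>
#6 MUL src=r5,r0 held:RD_PORT  <A:0 Mu:2 Ld:1 B:1 rd:0 wr:0>
#7 MEM src=r0 held:RD_PORT  <A:0 Mu:2 Ld:1 B:1 rd:0 wr:0>

reason(slot 4) = FU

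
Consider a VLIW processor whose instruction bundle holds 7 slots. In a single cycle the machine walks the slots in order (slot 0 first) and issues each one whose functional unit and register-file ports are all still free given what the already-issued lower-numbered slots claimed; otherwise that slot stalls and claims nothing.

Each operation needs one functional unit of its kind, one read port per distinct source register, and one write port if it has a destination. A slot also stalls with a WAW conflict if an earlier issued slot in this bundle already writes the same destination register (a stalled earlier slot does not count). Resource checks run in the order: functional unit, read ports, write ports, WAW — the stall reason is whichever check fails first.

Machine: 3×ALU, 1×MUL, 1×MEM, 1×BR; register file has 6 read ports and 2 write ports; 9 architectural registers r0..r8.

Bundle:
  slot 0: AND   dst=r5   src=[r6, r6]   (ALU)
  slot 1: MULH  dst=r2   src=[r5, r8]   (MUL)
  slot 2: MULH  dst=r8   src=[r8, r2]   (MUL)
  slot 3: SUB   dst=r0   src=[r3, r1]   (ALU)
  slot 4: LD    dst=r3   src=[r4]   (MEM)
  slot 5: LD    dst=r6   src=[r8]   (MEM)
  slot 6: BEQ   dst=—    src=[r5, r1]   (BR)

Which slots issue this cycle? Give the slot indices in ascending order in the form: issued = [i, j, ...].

issued = [0, 1, 6]

#0 ALU src=r6,r6 dispatched  <A:2 Mu:1 Ld:1 B:1 rd:5 wr:1>
#1 MUL src=r5,r8 dispatched  <A:2 Mu:0 Ld:1 B:1 rd:3 wr:0>
#2 MUL src=r8,r2 held:FU  <A:2 Mu:0 Ld:1 B:1 rd:3 wr:0>
#3 ALU src=r3,r1 held:WR_PORT  <A:2 Mu:0 Ld:1 B:1 rd:3 wr:0>
#4 MEM src=r4 held:WR_PORT  <A:2 Mu:0 Ld:1 B:1 rd:3 wr:0>
#5 MEM src=r8 held:WR_PORT  <A:2 Mu:0 Ld:1 B:1 rd:3 wr:0>
#6 BR src=r5,r1 dispatched  <A:2 Mu:0 Ld:1 B:0 rd:1 wr:0>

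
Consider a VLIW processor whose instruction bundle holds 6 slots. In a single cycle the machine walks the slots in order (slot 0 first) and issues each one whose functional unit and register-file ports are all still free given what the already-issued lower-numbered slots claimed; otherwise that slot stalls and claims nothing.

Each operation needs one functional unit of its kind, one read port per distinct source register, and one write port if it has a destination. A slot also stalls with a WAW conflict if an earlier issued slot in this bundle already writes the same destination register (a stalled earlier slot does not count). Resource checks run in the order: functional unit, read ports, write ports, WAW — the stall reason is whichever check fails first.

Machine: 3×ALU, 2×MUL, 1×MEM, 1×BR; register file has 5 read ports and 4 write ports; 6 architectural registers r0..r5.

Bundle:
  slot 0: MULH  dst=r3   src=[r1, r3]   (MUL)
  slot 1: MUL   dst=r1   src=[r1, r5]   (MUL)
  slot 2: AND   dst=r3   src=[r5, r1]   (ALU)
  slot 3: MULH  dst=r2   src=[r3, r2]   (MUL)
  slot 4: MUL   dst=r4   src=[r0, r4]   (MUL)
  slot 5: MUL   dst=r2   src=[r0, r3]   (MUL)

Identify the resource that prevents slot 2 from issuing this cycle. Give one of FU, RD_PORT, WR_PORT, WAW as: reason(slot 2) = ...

[0] MUL needs rd=2 wr=1: ok; after: ALU=3 MUL=1 MEM=1 BR=1, R=3, W=3
[1] MUL needs rd=2 wr=1: ok; after: ALU=3 MUL=0 MEM=1 BR=1, R=1, W=2
[2] ALU needs rd=2 wr=1: RD_PORT; after: ALU=3 MUL=0 MEM=1 BR=1, R=1, W=2
[3] MUL needs rd=2 wr=1: FU; after: ALU=3 MUL=0 MEM=1 BR=1, R=1, W=2
[4] MUL needs rd=2 wr=1: FU; after: ALU=3 MUL=0 MEM=1 BR=1, R=1, W=2
[5] MUL needs rd=2 wr=1: FU; after: ALU=3 MUL=0 MEM=1 BR=1, R=1, W=2

reason(slot 2) = RD_PORT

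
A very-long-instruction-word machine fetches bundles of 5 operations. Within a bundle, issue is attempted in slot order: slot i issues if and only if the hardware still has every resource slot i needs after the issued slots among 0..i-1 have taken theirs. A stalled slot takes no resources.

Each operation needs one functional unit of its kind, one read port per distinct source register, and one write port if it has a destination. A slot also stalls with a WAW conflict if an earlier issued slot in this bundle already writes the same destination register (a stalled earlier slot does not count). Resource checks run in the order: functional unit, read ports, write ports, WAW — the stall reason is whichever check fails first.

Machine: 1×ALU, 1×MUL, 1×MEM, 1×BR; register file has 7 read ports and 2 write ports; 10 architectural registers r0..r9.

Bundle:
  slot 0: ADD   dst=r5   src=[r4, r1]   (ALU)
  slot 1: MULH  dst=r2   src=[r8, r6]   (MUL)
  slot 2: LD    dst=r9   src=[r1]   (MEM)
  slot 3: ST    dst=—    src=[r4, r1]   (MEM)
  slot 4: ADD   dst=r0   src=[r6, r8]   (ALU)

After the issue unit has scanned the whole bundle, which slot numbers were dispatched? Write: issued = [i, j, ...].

#0 ALU src=r4,r1 dispatched  <A:0 Mu:1 Ld:1 B:1 rd:5 wr:1>
#1 MUL src=r8,r6 dispatched  <A:0 Mu:0 Ld:1 B:1 rd:3 wr:0>
#2 MEM src=r1 held:WR_PORT  <A:0 Mu:0 Ld:1 B:1 rd:3 wr:0>
#3 MEM src=r4,r1 dispatched  <A:0 Mu:0 Ld:0 B:1 rd:1 wr:0>
#4 ALU src=r6,r8 held:FU  <A:0 Mu:0 Ld:0 B:1 rd:1 wr:0>

issued = [0, 1, 3]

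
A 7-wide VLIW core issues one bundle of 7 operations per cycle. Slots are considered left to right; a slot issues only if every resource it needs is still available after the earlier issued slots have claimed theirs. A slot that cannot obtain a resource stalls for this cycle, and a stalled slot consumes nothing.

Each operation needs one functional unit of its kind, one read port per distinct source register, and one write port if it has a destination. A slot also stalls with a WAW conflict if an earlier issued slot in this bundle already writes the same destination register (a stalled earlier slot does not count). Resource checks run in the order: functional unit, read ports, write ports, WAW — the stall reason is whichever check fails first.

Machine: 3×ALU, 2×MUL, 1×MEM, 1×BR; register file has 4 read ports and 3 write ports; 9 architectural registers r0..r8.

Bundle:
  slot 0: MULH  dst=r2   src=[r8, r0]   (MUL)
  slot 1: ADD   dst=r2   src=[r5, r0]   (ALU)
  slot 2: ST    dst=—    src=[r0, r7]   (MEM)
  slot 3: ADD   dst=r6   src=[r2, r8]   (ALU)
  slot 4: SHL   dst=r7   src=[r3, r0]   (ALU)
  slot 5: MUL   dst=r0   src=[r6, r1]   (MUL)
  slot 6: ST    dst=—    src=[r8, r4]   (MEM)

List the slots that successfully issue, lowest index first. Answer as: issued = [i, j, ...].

issued = [0, 2]

#0 MUL src=r8,r0 dispatched  <A:3 Mu:1 Ld:1 B:1 rd:2 wr:2>
#1 ALU src=r5,r0 held:WAW  <A:3 Mu:1 Ld:1 B:1 rd:2 wr:2>
#2 MEM src=r0,r7 dispatched  <A:3 Mu:1 Ld:0 B:1 rd:0 wr:2>
#3 ALU src=r2,r8 held:RD_PORT  <A:3 Mu:1 Ld:0 B:1 rd:0 wr:2>
#4 ALU src=r3,r0 held:RD_PORT  <A:3 Mu:1 Ld:0 B:1 rd:0 wr:2>
#5 MUL src=r6,r1 held:RD_PORT  <A:3 Mu:1 Ld:0 B:1 rd:0 wr:2>
#6 MEM src=r8,r4 held:FU  <A:3 Mu:1 Ld:0 B:1 rd:0 wr:2>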